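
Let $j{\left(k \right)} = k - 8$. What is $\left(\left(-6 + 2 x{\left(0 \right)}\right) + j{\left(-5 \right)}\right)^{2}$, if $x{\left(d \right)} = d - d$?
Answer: $361$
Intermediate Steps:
$j{\left(k \right)} = -8 + k$
$x{\left(d \right)} = 0$
$\left(\left(-6 + 2 x{\left(0 \right)}\right) + j{\left(-5 \right)}\right)^{2} = \left(\left(-6 + 2 \cdot 0\right) - 13\right)^{2} = \left(\left(-6 + 0\right) - 13\right)^{2} = \left(-6 - 13\right)^{2} = \left(-19\right)^{2} = 361$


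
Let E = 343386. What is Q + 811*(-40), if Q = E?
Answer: 310946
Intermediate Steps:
Q = 343386
Q + 811*(-40) = 343386 + 811*(-40) = 343386 - 32440 = 310946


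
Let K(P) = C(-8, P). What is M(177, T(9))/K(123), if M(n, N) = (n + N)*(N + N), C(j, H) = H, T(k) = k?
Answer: 1116/41 ≈ 27.220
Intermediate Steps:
K(P) = P
M(n, N) = 2*N*(N + n) (M(n, N) = (N + n)*(2*N) = 2*N*(N + n))
M(177, T(9))/K(123) = (2*9*(9 + 177))/123 = (2*9*186)*(1/123) = 3348*(1/123) = 1116/41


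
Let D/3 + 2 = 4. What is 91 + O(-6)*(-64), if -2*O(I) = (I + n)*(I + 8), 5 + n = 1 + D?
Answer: -165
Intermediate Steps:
D = 6 (D = -6 + 3*4 = -6 + 12 = 6)
n = 2 (n = -5 + (1 + 6) = -5 + 7 = 2)
O(I) = -(2 + I)*(8 + I)/2 (O(I) = -(I + 2)*(I + 8)/2 = -(2 + I)*(8 + I)/2)
91 + O(-6)*(-64) = 91 + (-8 - 5*(-6) - ½*(-6)²)*(-64) = 91 + (-8 + 30 - ½*36)*(-64) = 91 + (-8 + 30 - 18)*(-64) = 91 + 4*(-64) = 91 - 256 = -165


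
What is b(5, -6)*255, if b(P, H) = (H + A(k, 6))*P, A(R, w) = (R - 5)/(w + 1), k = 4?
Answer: -54825/7 ≈ -7832.1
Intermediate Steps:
A(R, w) = (-5 + R)/(1 + w)
b(P, H) = P*(-1/7 + H) (b(P, H) = (H + (-5 + 4)/(1 + 6))*P = (H - 1/7)*P = (-1/7 + H)*P = P*(-1/7 + H))
b(5, -6)*255 = (5*(-1/7 - 6))*255 = (5*(-43/7))*255 = -215/7*255 = -54825/7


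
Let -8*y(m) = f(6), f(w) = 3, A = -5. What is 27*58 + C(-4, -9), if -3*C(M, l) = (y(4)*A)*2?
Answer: 6259/4 ≈ 1564.8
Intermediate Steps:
y(m) = -3/8 (y(m) = -1/8*3 = -3/8)
C(M, l) = -5/4 (C(M, l) = -(-3/8*(-5))*2/3 = -5*2/8 = -1/3*15/4 = -5/4)
27*58 + C(-4, -9) = 27*58 - 5/4 = 1566 - 5/4 = 6259/4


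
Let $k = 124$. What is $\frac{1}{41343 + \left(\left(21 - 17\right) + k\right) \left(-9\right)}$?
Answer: $\frac{1}{40191} \approx 2.4881 \cdot 10^{-5}$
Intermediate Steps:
$\frac{1}{41343 + \left(\left(21 - 17\right) + k\right) \left(-9\right)} = \frac{1}{41343 + \left(\left(21 - 17\right) + 124\right) \left(-9\right)} = \frac{1}{41343 + \left(4 + 124\right) \left(-9\right)} = \frac{1}{41343 + 128 \left(-9\right)} = \frac{1}{41343 - 1152} = \frac{1}{40191}$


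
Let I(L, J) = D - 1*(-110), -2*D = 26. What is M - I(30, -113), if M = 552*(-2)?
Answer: -1201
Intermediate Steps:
D = -13 (D = -½*26 = -13)
I(L, J) = 97 (I(L, J) = -13 - 1*(-110) = -13 + 110 = 97)
M = -1104
M - I(30, -113) = -1104 - 1*97 = -1104 - 97 = -1201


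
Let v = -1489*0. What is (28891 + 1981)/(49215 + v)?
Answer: 1816/2895 ≈ 0.62729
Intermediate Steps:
v = 0
(28891 + 1981)/(49215 + v) = (28891 + 1981)/(49215 + 0) = 30872/49215 = 30872*(1/49215) = 1816/2895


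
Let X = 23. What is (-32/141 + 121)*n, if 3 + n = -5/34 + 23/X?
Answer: -1243117/4794 ≈ -259.31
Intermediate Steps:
n = -73/34 (n = -3 + (-5/34 + 23/23) = -3 + (-5*1/34 + 23*(1/23)) = -3 + (-5/34 + 1) = -3 + 29/34 = -73/34 ≈ -2.1471)
(-32/141 + 121)*n = (-32/141 + 121)*(-73/34) = (17029/141)*(-73/34) = -1243117/4794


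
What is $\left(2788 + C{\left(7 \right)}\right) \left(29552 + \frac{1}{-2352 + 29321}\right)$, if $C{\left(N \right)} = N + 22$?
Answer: $\frac{2245114883313}{26969} \approx 8.3248 \cdot 10^{7}$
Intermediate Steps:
$C{\left(N \right)} = 22 + N$
$\left(2788 + C{\left(7 \right)}\right) \left(29552 + \frac{1}{-2352 + 29321}\right) = \left(2788 + \left(22 + 7\right)\right) \left(29552 + \frac{1}{-2352 + 29321}\right) = \left(2788 + 29\right) \left(29552 + \frac{1}{26969}\right) = 2817 \left(29552 + \frac{1}{26969}\right) = 2817 \cdot \frac{796987889}{26969} = \frac{2245114883313}{26969}$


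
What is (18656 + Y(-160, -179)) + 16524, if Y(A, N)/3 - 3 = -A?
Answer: 35669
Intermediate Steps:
Y(A, N) = 9 - 3*A (Y(A, N) = 9 + 3*(-A) = 9 - 3*A)
(18656 + Y(-160, -179)) + 16524 = (18656 + (9 - 3*(-160))) + 16524 = (18656 + (9 + 480)) + 16524 = (18656 + 489) + 16524 = 19145 + 16524 = 35669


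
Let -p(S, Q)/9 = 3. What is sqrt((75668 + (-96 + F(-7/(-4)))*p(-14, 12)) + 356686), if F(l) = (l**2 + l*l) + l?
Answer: sqrt(6955734)/4 ≈ 659.34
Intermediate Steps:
p(S, Q) = -27 (p(S, Q) = -9*3 = -27)
F(l) = l + 2*l**2 (F(l) = (l**2 + l**2) + l = 2*l**2 + l = l + 2*l**2)
sqrt((75668 + (-96 + F(-7/(-4)))*p(-14, 12)) + 356686) = sqrt((75668 + (-96 + (-7/(-4))*(1 + 2*(-7/(-4))))*(-27)) + 356686) = sqrt((75668 + (-96 + (-7*(-1/4))*(1 + 2*(-7*(-1/4))))*(-27)) + 356686) = sqrt((75668 + (-96 + 7*(1 + 2*(7/4))/4)*(-27)) + 356686) = sqrt((75668 + (-96 + 7*(1 + 7/2)/4)*(-27)) + 356686) = sqrt((75668 + (-96 + (7/4)*(9/2))*(-27)) + 356686) = sqrt((75668 + (-96 + 63/8)*(-27)) + 356686) = sqrt((75668 - 705/8*(-27)) + 356686) = sqrt((75668 + 19035/8) + 356686) = sqrt(624379/8 + 356686) = sqrt(3477867/8) = sqrt(6955734)/4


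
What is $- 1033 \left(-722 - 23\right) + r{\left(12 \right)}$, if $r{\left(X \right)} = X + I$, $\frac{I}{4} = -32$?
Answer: $769469$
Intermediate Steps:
$I = -128$ ($I = 4 \left(-32\right) = -128$)
$r{\left(X \right)} = -128 + X$ ($r{\left(X \right)} = X - 128 = -128 + X$)
$- 1033 \left(-722 - 23\right) + r{\left(12 \right)} = - 1033 \left(-722 - 23\right) + \left(-128 + 12\right) = - 1033 \left(-722 - 23\right) - 116 = \left(-1033\right) \left(-745\right) - 116 = 769585 - 116 = 769469$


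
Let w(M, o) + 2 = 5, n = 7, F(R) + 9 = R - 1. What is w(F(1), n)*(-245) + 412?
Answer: -323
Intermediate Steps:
F(R) = -10 + R (F(R) = -9 + (R - 1) = -9 + (-1 + R) = -10 + R)
w(M, o) = 3 (w(M, o) = -2 + 5 = 3)
w(F(1), n)*(-245) + 412 = 3*(-245) + 412 = -735 + 412 = -323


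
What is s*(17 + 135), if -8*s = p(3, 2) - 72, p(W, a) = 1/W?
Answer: 4085/3 ≈ 1361.7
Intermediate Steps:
s = 215/24 (s = -(1/3 - 72)/8 = -(⅓ - 72)/8 = -⅛*(-215/3) = 215/24 ≈ 8.9583)
s*(17 + 135) = 215*(17 + 135)/24 = (215/24)*152 = 4085/3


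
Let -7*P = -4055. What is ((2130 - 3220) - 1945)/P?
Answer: -4249/811 ≈ -5.2392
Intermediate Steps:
P = 4055/7 (P = -1/7*(-4055) = 4055/7 ≈ 579.29)
((2130 - 3220) - 1945)/P = ((2130 - 3220) - 1945)/(4055/7) = (-1090 - 1945)*(7/4055) = -3035*7/4055 = -4249/811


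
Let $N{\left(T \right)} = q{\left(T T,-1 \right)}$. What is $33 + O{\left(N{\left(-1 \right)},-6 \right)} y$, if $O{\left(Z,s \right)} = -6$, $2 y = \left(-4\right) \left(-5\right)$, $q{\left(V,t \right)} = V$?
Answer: $-27$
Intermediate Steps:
$N{\left(T \right)} = T^{2}$ ($N{\left(T \right)} = T T = T^{2}$)
$y = 10$ ($y = \frac{\left(-4\right) \left(-5\right)}{2} = \frac{1}{2} \cdot 20 = 10$)
$33 + O{\left(N{\left(-1 \right)},-6 \right)} y = 33 - 60 = -27$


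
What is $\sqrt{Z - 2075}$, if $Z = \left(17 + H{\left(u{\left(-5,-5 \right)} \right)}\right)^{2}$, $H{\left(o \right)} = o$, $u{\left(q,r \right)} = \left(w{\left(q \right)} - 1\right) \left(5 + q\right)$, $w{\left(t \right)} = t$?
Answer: $i \sqrt{1786} \approx 42.261 i$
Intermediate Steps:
$u{\left(q,r \right)} = \left(-1 + q\right) \left(5 + q\right)$ ($u{\left(q,r \right)} = \left(q - 1\right) \left(5 + q\right) = \left(-1 + q\right) \left(5 + q\right)$)
$Z = 289$ ($Z = \left(17 + \left(-5 + \left(-5\right)^{2} + 4 \left(-5\right)\right)\right)^{2} = \left(17 - 0\right)^{2} = \left(17 + 0\right)^{2} = 17^{2} = 289$)
$\sqrt{Z - 2075} = \sqrt{289 - 2075} = \sqrt{-1786} = i \sqrt{1786}$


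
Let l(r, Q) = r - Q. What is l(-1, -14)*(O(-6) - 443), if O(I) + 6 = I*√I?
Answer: -5837 - 78*I*√6 ≈ -5837.0 - 191.06*I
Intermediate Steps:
O(I) = -6 + I^(3/2) (O(I) = -6 + I*√I = -6 + I^(3/2))
l(-1, -14)*(O(-6) - 443) = (-1 - 1*(-14))*((-6 + (-6)^(3/2)) - 443) = (-1 + 14)*((-6 - 6*I*√6) - 443) = 13*(-449 - 6*I*√6) = -5837 - 78*I*√6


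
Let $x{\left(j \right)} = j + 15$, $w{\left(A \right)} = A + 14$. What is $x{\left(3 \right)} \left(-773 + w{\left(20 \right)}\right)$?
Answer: $-13302$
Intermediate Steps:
$w{\left(A \right)} = 14 + A$
$x{\left(j \right)} = 15 + j$
$x{\left(3 \right)} \left(-773 + w{\left(20 \right)}\right) = \left(15 + 3\right) \left(-773 + \left(14 + 20\right)\right) = 18 \left(-773 + 34\right) = 18 \left(-739\right) = -13302$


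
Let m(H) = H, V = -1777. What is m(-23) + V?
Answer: -1800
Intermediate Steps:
m(-23) + V = -23 - 1777 = -1800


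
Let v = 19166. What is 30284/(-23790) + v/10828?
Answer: 32010997/64399530 ≈ 0.49707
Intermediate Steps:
30284/(-23790) + v/10828 = 30284/(-23790) + 19166/10828 = 30284*(-1/23790) + 19166*(1/10828) = -15142/11895 + 9583/5414 = 32010997/64399530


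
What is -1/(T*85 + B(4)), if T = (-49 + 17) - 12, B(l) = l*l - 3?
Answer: 1/3727 ≈ 0.00026831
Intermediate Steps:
B(l) = -3 + l**2 (B(l) = l**2 - 3 = -3 + l**2)
T = -44 (T = -32 - 12 = -44)
-1/(T*85 + B(4)) = -1/(-44*85 + (-3 + 4**2)) = -1/(-3740 + (-3 + 16)) = -1/(-3740 + 13) = -1/(-3727) = -1*(-1/3727) = 1/3727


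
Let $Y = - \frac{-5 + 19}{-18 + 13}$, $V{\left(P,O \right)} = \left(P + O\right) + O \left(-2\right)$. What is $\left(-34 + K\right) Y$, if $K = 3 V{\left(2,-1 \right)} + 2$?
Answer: $- \frac{322}{5} \approx -64.4$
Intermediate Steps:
$V{\left(P,O \right)} = P - O$ ($V{\left(P,O \right)} = \left(O + P\right) - 2 O = P - O$)
$K = 11$ ($K = 3 \left(2 - -1\right) + 2 = 3 \left(2 + 1\right) + 2 = 3 \cdot 3 + 2 = 9 + 2 = 11$)
$Y = \frac{14}{5}$ ($Y = - \frac{14}{-5} = - \frac{14 \left(-1\right)}{5} = \left(-1\right) \left(- \frac{14}{5}\right) = \frac{14}{5} \approx 2.8$)
$\left(-34 + K\right) Y = \left(-34 + 11\right) \frac{14}{5} = \left(-23\right) \frac{14}{5} = - \frac{322}{5}$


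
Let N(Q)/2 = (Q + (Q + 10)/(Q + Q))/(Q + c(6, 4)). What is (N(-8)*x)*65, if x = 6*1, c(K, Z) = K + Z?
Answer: -12675/4 ≈ -3168.8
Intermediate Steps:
x = 6
N(Q) = 2*(Q + (10 + Q)/(2*Q))/(10 + Q) (N(Q) = 2*((Q + (Q + 10)/(Q + Q))/(Q + (6 + 4))) = 2*((Q + (10 + Q)/((2*Q)))/(Q + 10)) = 2*((Q + (10 + Q)*(1/(2*Q)))/(10 + Q)) = 2*((Q + (10 + Q)/(2*Q))/(10 + Q)) = 2*(Q + (10 + Q)/(2*Q))/(10 + Q))
(N(-8)*x)*65 = (((10 - 8 + 2*(-8)²)/((-8)*(10 - 8)))*6)*65 = (-⅛*(10 - 8 + 2*64)/2*6)*65 = (-⅛*½*(10 - 8 + 128)*6)*65 = (-⅛*½*130*6)*65 = -65/8*6*65 = -195/4*65 = -12675/4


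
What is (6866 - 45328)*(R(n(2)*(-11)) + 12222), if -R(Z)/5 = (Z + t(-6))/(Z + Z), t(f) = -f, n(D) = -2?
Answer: -5169562034/11 ≈ -4.6996e+8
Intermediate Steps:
R(Z) = -5*(6 + Z)/(2*Z) (R(Z) = -5*(Z - 1*(-6))/(Z + Z) = -5*(Z + 6)/(2*Z) = -5*(6 + Z)*1/(2*Z) = -5*(6 + Z)/(2*Z))
(6866 - 45328)*(R(n(2)*(-11)) + 12222) = (6866 - 45328)*((-5/2 - 15/((-2*(-11)))) + 12222) = -38462*((-5/2 - 15/22) + 12222) = -38462*(-35/11 + 12222) = -38462*134407/11 = -5169562034/11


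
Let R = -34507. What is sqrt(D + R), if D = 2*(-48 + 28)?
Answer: I*sqrt(34547) ≈ 185.87*I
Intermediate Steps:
D = -40 (D = 2*(-20) = -40)
sqrt(D + R) = sqrt(-40 - 34507) = sqrt(-34547) = I*sqrt(34547)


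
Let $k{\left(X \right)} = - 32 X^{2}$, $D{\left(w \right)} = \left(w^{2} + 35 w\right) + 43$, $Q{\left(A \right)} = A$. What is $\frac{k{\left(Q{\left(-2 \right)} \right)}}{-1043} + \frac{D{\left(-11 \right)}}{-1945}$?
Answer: $\frac{479463}{2028635} \approx 0.23635$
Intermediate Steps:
$D{\left(w \right)} = 43 + w^{2} + 35 w$
$\frac{k{\left(Q{\left(-2 \right)} \right)}}{-1043} + \frac{D{\left(-11 \right)}}{-1945} = \frac{\left(-32\right) \left(-2\right)^{2}}{-1043} + \frac{43 + \left(-11\right)^{2} + 35 \left(-11\right)}{-1945} = \left(-32\right) 4 \left(- \frac{1}{1043}\right) + \left(43 + 121 - 385\right) \left(- \frac{1}{1945}\right) = \left(-128\right) \left(- \frac{1}{1043}\right) - - \frac{221}{1945} = \frac{128}{1043} + \frac{221}{1945} = \frac{479463}{2028635}$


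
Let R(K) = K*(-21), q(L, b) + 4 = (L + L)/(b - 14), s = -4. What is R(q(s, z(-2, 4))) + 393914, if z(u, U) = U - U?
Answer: 393986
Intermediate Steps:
z(u, U) = 0
q(L, b) = -4 + 2*L/(-14 + b) (q(L, b) = -4 + (L + L)/(b - 14) = -4 + (2*L)/(-14 + b) = -4 + 2*L/(-14 + b))
R(K) = -21*K
R(q(s, z(-2, 4))) + 393914 = -42*(28 - 4 - 2*0)/(-14 + 0) + 393914 = -42*(28 - 4 + 0)/(-14) + 393914 = -42*(-1)*24/14 + 393914 = -21*(-24/7) + 393914 = 72 + 393914 = 393986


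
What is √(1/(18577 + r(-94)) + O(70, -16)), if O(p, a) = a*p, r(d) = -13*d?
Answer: I*√439040429321/19799 ≈ 33.466*I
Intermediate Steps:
√(1/(18577 + r(-94)) + O(70, -16)) = √(1/(18577 - 13*(-94)) - 16*70) = √(1/(18577 + 1222) - 1120) = √(1/19799 - 1120) = √(-22174879/19799) = I*√439040429321/19799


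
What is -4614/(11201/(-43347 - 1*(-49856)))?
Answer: -1305762/487 ≈ -2681.2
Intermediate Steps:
-4614/(11201/(-43347 - 1*(-49856))) = -4614/(11201/(-43347 + 49856)) = -4614/(11201/6509) = -4614/(11201*(1/6509)) = -4614/487/283 = -4614*283/487 = -1305762/487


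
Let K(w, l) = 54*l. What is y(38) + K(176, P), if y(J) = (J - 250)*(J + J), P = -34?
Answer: -17948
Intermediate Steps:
y(J) = 2*J*(-250 + J) (y(J) = (-250 + J)*(2*J) = 2*J*(-250 + J))
y(38) + K(176, P) = 2*38*(-250 + 38) + 54*(-34) = 2*38*(-212) - 1836 = -16112 - 1836 = -17948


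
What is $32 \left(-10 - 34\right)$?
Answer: $-1408$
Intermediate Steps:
$32 \left(-10 - 34\right) = 32 \left(-44\right) = -1408$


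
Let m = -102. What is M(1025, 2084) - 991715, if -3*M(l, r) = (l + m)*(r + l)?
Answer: -5844752/3 ≈ -1.9483e+6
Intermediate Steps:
M(l, r) = -(-102 + l)*(l + r)/3 (M(l, r) = -(l - 102)*(r + l)/3 = -(-102 + l)*(l + r)/3)
M(1025, 2084) - 991715 = (34*1025 + 34*2084 - ⅓*1025² - ⅓*1025*2084) - 991715 = (34850 + 70856 - ⅓*1050625 - 2136100/3) - 991715 = (34850 + 70856 - 1050625/3 - 2136100/3) - 991715 = -2869607/3 - 991715 = -5844752/3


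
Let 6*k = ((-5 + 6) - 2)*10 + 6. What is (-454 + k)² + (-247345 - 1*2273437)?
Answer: -20826542/9 ≈ -2.3141e+6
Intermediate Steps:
k = -⅔ (k = (((-5 + 6) - 2)*10 + 6)/6 = ((1 - 2)*10 + 6)/6 = (-1*10 + 6)/6 = (-10 + 6)/6 = (⅙)*(-4) = -⅔ ≈ -0.66667)
(-454 + k)² + (-247345 - 1*2273437) = (-454 - ⅔)² + (-247345 - 1*2273437) = (-1364/3)² + (-247345 - 2273437) = 1860496/9 - 2520782 = -20826542/9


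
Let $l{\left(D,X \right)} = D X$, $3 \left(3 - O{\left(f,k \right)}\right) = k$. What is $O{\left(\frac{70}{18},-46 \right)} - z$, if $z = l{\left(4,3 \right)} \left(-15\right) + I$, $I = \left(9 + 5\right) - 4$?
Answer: $\frac{565}{3} \approx 188.33$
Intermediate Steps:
$O{\left(f,k \right)} = 3 - \frac{k}{3}$
$I = 10$ ($I = 14 - 4 = 10$)
$z = -170$ ($z = 4 \cdot 3 \left(-15\right) + 10 = 12 \left(-15\right) + 10 = -180 + 10 = -170$)
$O{\left(\frac{70}{18},-46 \right)} - z = \left(3 - - \frac{46}{3}\right) - -170 = \left(3 + \frac{46}{3}\right) + 170 = \frac{55}{3} + 170 = \frac{565}{3}$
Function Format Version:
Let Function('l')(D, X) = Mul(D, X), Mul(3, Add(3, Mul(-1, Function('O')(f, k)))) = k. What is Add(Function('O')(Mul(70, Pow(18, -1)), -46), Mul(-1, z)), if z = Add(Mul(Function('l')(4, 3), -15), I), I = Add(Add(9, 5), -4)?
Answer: Rational(565, 3) ≈ 188.33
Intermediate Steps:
Function('O')(f, k) = Add(3, Mul(Rational(-1, 3), k))
I = 10 (I = Add(14, -4) = 10)
z = -170 (z = Add(Mul(Mul(4, 3), -15), 10) = Add(Mul(12, -15), 10) = Add(-180, 10) = -170)
Add(Function('O')(Mul(70, Pow(18, -1)), -46), Mul(-1, z)) = Add(Add(3, Mul(Rational(-1, 3), -46)), Mul(-1, -170)) = Add(Add(3, Rational(46, 3)), 170) = Add(Rational(55, 3), 170) = Rational(565, 3)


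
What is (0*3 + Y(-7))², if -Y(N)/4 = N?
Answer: 784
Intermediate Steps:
Y(N) = -4*N
(0*3 + Y(-7))² = (0*3 - 4*(-7))² = (0 + 28)² = 28² = 784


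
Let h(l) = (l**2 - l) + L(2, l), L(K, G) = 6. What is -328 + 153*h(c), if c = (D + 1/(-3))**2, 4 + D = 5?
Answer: 4970/9 ≈ 552.22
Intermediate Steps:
D = 1 (D = -4 + 5 = 1)
c = 4/9 (c = (1 + 1/(-3))**2 = (1 - 1/3)**2 = (2/3)**2 = 4/9 ≈ 0.44444)
h(l) = 6 + l**2 - l (h(l) = (l**2 - l) + 6 = 6 + l**2 - l)
-328 + 153*h(c) = -328 + 153*(6 + (4/9)**2 - 1*4/9) = -328 + 153*(6 + 16/81 - 4/9) = -328 + 153*(466/81) = -328 + 7922/9 = 4970/9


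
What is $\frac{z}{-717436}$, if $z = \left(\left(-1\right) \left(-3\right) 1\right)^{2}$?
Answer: $- \frac{9}{717436} \approx -1.2545 \cdot 10^{-5}$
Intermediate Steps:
$z = 9$ ($z = \left(3 \cdot 1\right)^{2} = 3^{2} = 9$)
$\frac{z}{-717436} = \frac{9}{-717436} = 9 \left(- \frac{1}{717436}\right) = - \frac{9}{717436}$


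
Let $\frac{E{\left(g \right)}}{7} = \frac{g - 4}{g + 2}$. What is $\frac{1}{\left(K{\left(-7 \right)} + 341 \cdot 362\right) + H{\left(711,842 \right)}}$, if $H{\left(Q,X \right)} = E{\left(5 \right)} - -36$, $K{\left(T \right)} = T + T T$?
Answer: $\frac{1}{123521} \approx 8.0958 \cdot 10^{-6}$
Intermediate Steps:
$E{\left(g \right)} = \frac{7 \left(-4 + g\right)}{2 + g}$ ($E{\left(g \right)} = 7 \frac{g - 4}{g + 2} = 7 \frac{-4 + g}{2 + g} = \frac{7 \left(-4 + g\right)}{2 + g}$)
$K{\left(T \right)} = T + T^{2}$
$H{\left(Q,X \right)} = 37$ ($H{\left(Q,X \right)} = \frac{7 \left(-4 + 5\right)}{2 + 5} - -36 = 7 \cdot \frac{1}{7} \cdot 1 + 36 = 1 + 36 = 37$)
$\frac{1}{\left(K{\left(-7 \right)} + 341 \cdot 362\right) + H{\left(711,842 \right)}} = \frac{1}{\left(- 7 \left(1 - 7\right) + 341 \cdot 362\right) + 37} = \frac{1}{\left(\left(-7\right) \left(-6\right) + 123442\right) + 37} = \frac{1}{\left(42 + 123442\right) + 37} = \frac{1}{123484 + 37} = \frac{1}{123521}$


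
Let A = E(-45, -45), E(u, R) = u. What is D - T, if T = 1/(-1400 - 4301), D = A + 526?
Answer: 2742182/5701 ≈ 481.00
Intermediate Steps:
A = -45
D = 481 (D = -45 + 526 = 481)
T = -1/5701 (T = 1/(-5701) = -1/5701 ≈ -0.00017541)
D - T = 481 - 1*(-1/5701) = 481 + 1/5701 = 2742182/5701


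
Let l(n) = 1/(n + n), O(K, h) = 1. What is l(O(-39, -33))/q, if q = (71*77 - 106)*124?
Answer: 1/1329528 ≈ 7.5215e-7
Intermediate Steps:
l(n) = 1/(2*n)
q = 664764 (q = (5467 - 106)*124 = 5361*124 = 664764)
l(O(-39, -33))/q = ((½)/1)/664764 = ((½)*1)*(1/664764) = (½)*(1/664764) = 1/1329528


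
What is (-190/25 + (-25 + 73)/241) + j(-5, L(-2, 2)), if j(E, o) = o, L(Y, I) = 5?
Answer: -2893/1205 ≈ -2.4008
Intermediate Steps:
(-190/25 + (-25 + 73)/241) + j(-5, L(-2, 2)) = (-190/25 + (-25 + 73)/241) + 5 = (-190*1/25 + 48*(1/241)) + 5 = (-38/5 + 48/241) + 5 = -8918/1205 + 5 = -2893/1205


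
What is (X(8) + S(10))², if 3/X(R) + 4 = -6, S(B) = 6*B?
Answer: 356409/100 ≈ 3564.1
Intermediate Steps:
X(R) = -3/10 (X(R) = 3/(-4 - 6) = 3/(-10) = 3*(-⅒) = -3/10)
(X(8) + S(10))² = (-3/10 + 6*10)² = (-3/10 + 60)² = (597/10)² = 356409/100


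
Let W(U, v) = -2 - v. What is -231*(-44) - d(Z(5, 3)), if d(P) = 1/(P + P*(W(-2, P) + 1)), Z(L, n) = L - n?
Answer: 40657/4 ≈ 10164.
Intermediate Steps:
d(P) = 1/(P + P*(-1 - P)) (d(P) = 1/(P + P*((-2 - P) + 1)) = 1/(P + P*(-1 - P)))
-231*(-44) - d(Z(5, 3)) = -231*(-44) - (-1)/(5 - 1*3)² = 10164 - (-1)/(5 - 3)² = 10164 - (-1)/2² = 10164 - (-1)/4 = 10164 - 1*(-¼) = 10164 + ¼ = 40657/4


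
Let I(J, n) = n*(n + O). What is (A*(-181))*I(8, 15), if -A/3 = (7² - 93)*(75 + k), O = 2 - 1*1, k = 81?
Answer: -894516480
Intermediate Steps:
O = 1 (O = 2 - 1 = 1)
I(J, n) = n*(1 + n) (I(J, n) = n*(n + 1) = n*(1 + n))
A = 20592 (A = -3*(7² - 93)*(75 + 81) = -3*(49 - 93)*156 = -(-132)*156 = -3*(-6864) = 20592)
(A*(-181))*I(8, 15) = (20592*(-181))*(15*(1 + 15)) = -55907280*16 = -3727152*240 = -894516480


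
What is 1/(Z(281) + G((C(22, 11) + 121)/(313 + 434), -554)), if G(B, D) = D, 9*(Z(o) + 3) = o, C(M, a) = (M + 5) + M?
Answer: -9/4732 ≈ -0.0019019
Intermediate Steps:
C(M, a) = 5 + 2*M (C(M, a) = (5 + M) + M = 5 + 2*M)
Z(o) = -3 + o/9
1/(Z(281) + G((C(22, 11) + 121)/(313 + 434), -554)) = 1/((-3 + (1/9)*281) - 554) = 1/((-3 + 281/9) - 554) = 1/(254/9 - 554) = 1/(-4732/9) = -9/4732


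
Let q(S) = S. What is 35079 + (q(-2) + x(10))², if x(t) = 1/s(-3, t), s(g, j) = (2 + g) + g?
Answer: 561345/16 ≈ 35084.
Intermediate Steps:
s(g, j) = 2 + 2*g
x(t) = -¼ (x(t) = 1/(2 + 2*(-3)) = 1/(2 - 6) = 1/(-4) = -¼)
35079 + (q(-2) + x(10))² = 35079 + (-2 - ¼)² = 35079 + (-9/4)² = 35079 + 81/16 = 561345/16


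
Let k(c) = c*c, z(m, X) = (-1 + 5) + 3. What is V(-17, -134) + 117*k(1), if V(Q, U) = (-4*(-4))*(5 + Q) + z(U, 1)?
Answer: -68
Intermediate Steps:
z(m, X) = 7 (z(m, X) = 4 + 3 = 7)
V(Q, U) = 87 + 16*Q (V(Q, U) = (-4*(-4))*(5 + Q) + 7 = 16*(5 + Q) + 7 = (80 + 16*Q) + 7 = 87 + 16*Q)
k(c) = c²
V(-17, -134) + 117*k(1) = (87 + 16*(-17)) + 117*1² = (87 - 272) + 117*1 = -185 + 117 = -68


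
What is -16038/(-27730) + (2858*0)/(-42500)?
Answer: 8019/13865 ≈ 0.57836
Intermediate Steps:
-16038/(-27730) + (2858*0)/(-42500) = -16038*(-1/27730) + 0*(-1/42500) = 8019/13865 + 0 = 8019/13865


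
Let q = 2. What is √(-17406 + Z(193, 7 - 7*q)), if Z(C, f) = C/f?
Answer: I*√854245/7 ≈ 132.04*I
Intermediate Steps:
√(-17406 + Z(193, 7 - 7*q)) = √(-17406 + 193/(7 - 7*2)) = √(-17406 + 193/(7 - 14)) = √(-17406 + 193/(-7)) = √(-17406 + 193*(-⅐)) = √(-17406 - 193/7) = √(-122035/7) = I*√854245/7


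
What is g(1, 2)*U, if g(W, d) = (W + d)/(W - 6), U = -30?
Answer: 18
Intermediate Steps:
g(W, d) = (W + d)/(-6 + W)
g(1, 2)*U = ((1 + 2)/(-6 + 1))*(-30) = (3/(-5))*(-30) = -⅕*3*(-30) = -⅗*(-30) = 18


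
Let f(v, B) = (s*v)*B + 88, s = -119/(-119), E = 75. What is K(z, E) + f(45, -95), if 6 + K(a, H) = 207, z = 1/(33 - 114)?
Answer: -3986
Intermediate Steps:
s = 1 (s = -119*(-1/119) = 1)
z = -1/81 (z = 1/(-81) = -1/81 ≈ -0.012346)
K(a, H) = 201 (K(a, H) = -6 + 207 = 201)
f(v, B) = 88 + B*v (f(v, B) = (1*v)*B + 88 = v*B + 88 = B*v + 88 = 88 + B*v)
K(z, E) + f(45, -95) = 201 + (88 - 95*45) = 201 + (88 - 4275) = 201 - 4187 = -3986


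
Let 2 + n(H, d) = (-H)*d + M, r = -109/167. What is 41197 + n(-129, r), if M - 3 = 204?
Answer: 6900073/167 ≈ 41318.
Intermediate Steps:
r = -109/167 (r = -109*1/167 = -109/167 ≈ -0.65269)
M = 207 (M = 3 + 204 = 207)
n(H, d) = 205 - H*d (n(H, d) = -2 + ((-H)*d + 207) = -2 + (-H*d + 207) = -2 + (207 - H*d) = 205 - H*d)
41197 + n(-129, r) = 41197 + (205 - 1*(-129)*(-109/167)) = 41197 + (205 - 14061/167) = 41197 + 20174/167 = 6900073/167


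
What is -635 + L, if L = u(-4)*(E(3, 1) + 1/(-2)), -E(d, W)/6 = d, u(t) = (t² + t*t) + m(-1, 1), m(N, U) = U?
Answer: -2491/2 ≈ -1245.5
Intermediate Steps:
u(t) = 1 + 2*t² (u(t) = (t² + t*t) + 1 = (t² + t²) + 1 = 2*t² + 1 = 1 + 2*t²)
E(d, W) = -6*d
L = -1221/2 (L = (1 + 2*(-4)²)*(-6*3 + 1/(-2)) = (1 + 2*16)*(-18 - ½) = (1 + 32)*(-37/2) = 33*(-37/2) = -1221/2 ≈ -610.50)
-635 + L = -635 - 1221/2 = -2491/2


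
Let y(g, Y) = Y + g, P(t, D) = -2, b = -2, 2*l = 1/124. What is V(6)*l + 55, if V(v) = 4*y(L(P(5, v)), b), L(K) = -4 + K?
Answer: 1701/31 ≈ 54.871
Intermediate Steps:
l = 1/248 (l = (½)/124 = (½)*(1/124) = 1/248 ≈ 0.0040323)
V(v) = -32 (V(v) = 4*(-2 + (-4 - 2)) = 4*(-2 - 6) = 4*(-8) = -32)
V(6)*l + 55 = -32*1/248 + 55 = -4/31 + 55 = 1701/31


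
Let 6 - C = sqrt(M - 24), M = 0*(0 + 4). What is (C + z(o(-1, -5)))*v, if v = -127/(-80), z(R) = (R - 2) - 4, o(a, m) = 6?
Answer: 381/40 - 127*I*sqrt(6)/40 ≈ 9.525 - 7.7771*I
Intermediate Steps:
M = 0 (M = 0*4 = 0)
z(R) = -6 + R (z(R) = (-2 + R) - 4 = -6 + R)
C = 6 - 2*I*sqrt(6) (C = 6 - sqrt(0 - 24) = 6 - sqrt(-24) = 6 - 2*I*sqrt(6) ≈ 6.0 - 4.899*I)
v = 127/80 (v = -127*(-1/80) = 127/80 ≈ 1.5875)
(C + z(o(-1, -5)))*v = ((6 - 2*I*sqrt(6)) + (-6 + 6))*(127/80) = ((6 - 2*I*sqrt(6)) + 0)*(127/80) = (6 - 2*I*sqrt(6))*(127/80) = 381/40 - 127*I*sqrt(6)/40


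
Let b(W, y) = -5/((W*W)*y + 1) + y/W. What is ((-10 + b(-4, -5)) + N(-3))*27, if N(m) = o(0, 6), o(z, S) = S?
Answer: -22923/316 ≈ -72.541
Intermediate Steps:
b(W, y) = -5/(1 + y*W²) + y/W (b(W, y) = -5/(W²*y + 1) + y/W = -5/(y*W² + 1) + y/W = -5/(1 + y*W²) + y/W)
N(m) = 6
((-10 + b(-4, -5)) + N(-3))*27 = ((-10 + (-5 - 5*(-4) + (-4)²*(-5)²)/(-4 - 5*(-4)³)) + 6)*27 = ((-10 + (-5 + 20 + 16*25)/(-4 - 5*(-64))) + 6)*27 = ((-10 + (-5 + 20 + 400)/(-4 + 320)) + 6)*27 = ((-10 + 415/316) + 6)*27 = (-2745/316 + 6)*27 = -849/316*27 = -22923/316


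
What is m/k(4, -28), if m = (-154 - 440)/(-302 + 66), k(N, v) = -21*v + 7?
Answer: 297/70210 ≈ 0.0042302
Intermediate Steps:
k(N, v) = 7 - 21*v
m = 297/118 (m = -594/(-236) = -594*(-1/236) = 297/118 ≈ 2.5169)
m/k(4, -28) = 297/(118*(7 - 21*(-28))) = 297/(118*(7 + 588)) = (297/118)/595 = (297/118)*(1/595) = 297/70210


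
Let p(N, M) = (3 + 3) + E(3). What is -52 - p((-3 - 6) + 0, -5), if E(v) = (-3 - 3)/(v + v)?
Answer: -57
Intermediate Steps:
E(v) = -3/v (E(v) = -6*1/(2*v) = -3/v)
p(N, M) = 5 (p(N, M) = (3 + 3) - 3/3 = 6 - 3*⅓ = 6 - 1 = 5)
-52 - p((-3 - 6) + 0, -5) = -52 - 1*5 = -52 - 5 = -57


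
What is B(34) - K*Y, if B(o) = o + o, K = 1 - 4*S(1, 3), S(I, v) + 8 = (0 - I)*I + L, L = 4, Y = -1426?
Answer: 30014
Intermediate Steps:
S(I, v) = -4 - I² (S(I, v) = -8 + ((0 - I)*I + 4) = -8 + ((-I)*I + 4) = -8 + (-I² + 4) = -8 + (4 - I²) = -4 - I²)
K = 21 (K = 1 - 4*(-4 - 1*1²) = 1 - 4*(-4 - 1*1) = 1 - 4*(-4 - 1) = 1 - 4*(-5) = 1 + 20 = 21)
B(o) = 2*o
B(34) - K*Y = 2*34 - 21*(-1426) = 68 - 1*(-29946) = 68 + 29946 = 30014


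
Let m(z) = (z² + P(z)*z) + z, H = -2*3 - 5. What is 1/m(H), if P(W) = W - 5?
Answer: 1/286 ≈ 0.0034965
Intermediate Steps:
P(W) = -5 + W
H = -11 (H = -6 - 5 = -11)
m(z) = z + z² + z*(-5 + z) (m(z) = (z² + (-5 + z)*z) + z = (z² + z*(-5 + z)) + z = z + z² + z*(-5 + z))
1/m(H) = 1/(2*(-11)*(-2 - 11)) = 1/(2*(-11)*(-13)) = 1/286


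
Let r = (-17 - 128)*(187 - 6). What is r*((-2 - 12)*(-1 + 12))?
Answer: 4041730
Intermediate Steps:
r = -26245 (r = -145*181 = -26245)
r*((-2 - 12)*(-1 + 12)) = -26245*(-2 - 12)*(-1 + 12) = -(-367430)*11 = -26245*(-154) = 4041730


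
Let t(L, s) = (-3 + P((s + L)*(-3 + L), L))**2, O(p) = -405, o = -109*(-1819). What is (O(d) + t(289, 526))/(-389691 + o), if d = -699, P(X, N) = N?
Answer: -81391/191420 ≈ -0.42520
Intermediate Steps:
o = 198271
t(L, s) = (-3 + L)**2
(O(d) + t(289, 526))/(-389691 + o) = (-405 + (-3 + 289)**2)/(-389691 + 198271) = (-405 + 286**2)/(-191420) = (-405 + 81796)*(-1/191420) = 81391*(-1/191420) = -81391/191420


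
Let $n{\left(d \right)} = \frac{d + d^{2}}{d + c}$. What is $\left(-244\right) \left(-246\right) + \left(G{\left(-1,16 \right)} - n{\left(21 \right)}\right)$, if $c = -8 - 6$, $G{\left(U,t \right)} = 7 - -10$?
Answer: $59975$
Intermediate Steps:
$G{\left(U,t \right)} = 17$ ($G{\left(U,t \right)} = 7 + 10 = 17$)
$c = -14$ ($c = -8 - 6 = -14$)
$n{\left(d \right)} = \frac{d + d^{2}}{-14 + d}$ ($n{\left(d \right)} = \frac{d + d^{2}}{d - 14} = \frac{d + d^{2}}{-14 + d}$)
$\left(-244\right) \left(-246\right) + \left(G{\left(-1,16 \right)} - n{\left(21 \right)}\right) = \left(-244\right) \left(-246\right) + \left(17 - \frac{21 \left(1 + 21\right)}{-14 + 21}\right) = 60024 + \left(17 - 21 \cdot \frac{1}{7} \cdot 22\right) = 60024 + \left(17 - 66\right) = 60024 - 49 = 59975$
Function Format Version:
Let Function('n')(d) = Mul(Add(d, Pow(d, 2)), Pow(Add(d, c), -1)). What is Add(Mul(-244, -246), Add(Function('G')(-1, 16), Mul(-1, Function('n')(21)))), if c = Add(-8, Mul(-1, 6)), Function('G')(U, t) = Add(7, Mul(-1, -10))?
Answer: 59975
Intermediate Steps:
Function('G')(U, t) = 17 (Function('G')(U, t) = Add(7, 10) = 17)
c = -14 (c = Add(-8, -6) = -14)
Function('n')(d) = Mul(Pow(Add(-14, d), -1), Add(d, Pow(d, 2))) (Function('n')(d) = Mul(Add(d, Pow(d, 2)), Pow(Add(d, -14), -1)) = Mul(Add(d, Pow(d, 2)), Pow(Add(-14, d), -1)) = Mul(Pow(Add(-14, d), -1), Add(d, Pow(d, 2))))
Add(Mul(-244, -246), Add(Function('G')(-1, 16), Mul(-1, Function('n')(21)))) = Add(Mul(-244, -246), Add(17, Mul(-1, Mul(21, Pow(Add(-14, 21), -1), Add(1, 21))))) = Add(60024, Add(17, Mul(-1, Mul(21, Pow(7, -1), 22)))) = Add(60024, Add(17, Mul(-1, Mul(21, Rational(1, 7), 22)))) = Add(60024, Add(17, Mul(-1, 66))) = Add(60024, Add(17, -66)) = Add(60024, -49) = 59975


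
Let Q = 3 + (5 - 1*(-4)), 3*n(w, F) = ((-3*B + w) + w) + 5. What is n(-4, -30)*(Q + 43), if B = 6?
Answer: -385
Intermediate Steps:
n(w, F) = -13/3 + 2*w/3 (n(w, F) = (((-3*6 + w) + w) + 5)/3 = (((-18 + w) + w) + 5)/3 = ((-18 + 2*w) + 5)/3 = (-13 + 2*w)/3 = -13/3 + 2*w/3)
Q = 12 (Q = 3 + (5 + 4) = 3 + 9 = 12)
n(-4, -30)*(Q + 43) = (-13/3 + (⅔)*(-4))*(12 + 43) = (-13/3 - 8/3)*55 = -7*55 = -385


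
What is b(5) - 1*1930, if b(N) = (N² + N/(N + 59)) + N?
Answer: -121595/64 ≈ -1899.9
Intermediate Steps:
b(N) = N + N² + N/(59 + N) (b(N) = (N² + N/(59 + N)) + N = N + N² + N/(59 + N))
b(5) - 1*1930 = 5*(60 + 5² + 60*5)/(59 + 5) - 1*1930 = 5*(60 + 25 + 300)/64 - 1930 = 5*(1/64)*385 - 1930 = 1925/64 - 1930 = -121595/64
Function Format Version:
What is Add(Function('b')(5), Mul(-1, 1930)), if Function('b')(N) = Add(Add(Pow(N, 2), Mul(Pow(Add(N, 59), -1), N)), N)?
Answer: Rational(-121595, 64) ≈ -1899.9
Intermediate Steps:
Function('b')(N) = Add(N, Pow(N, 2), Mul(N, Pow(Add(59, N), -1))) (Function('b')(N) = Add(Add(Pow(N, 2), Mul(Pow(Add(59, N), -1), N)), N) = Add(Add(Pow(N, 2), Mul(N, Pow(Add(59, N), -1))), N) = Add(N, Pow(N, 2), Mul(N, Pow(Add(59, N), -1))))
Add(Function('b')(5), Mul(-1, 1930)) = Add(Mul(5, Pow(Add(59, 5), -1), Add(60, Pow(5, 2), Mul(60, 5))), Mul(-1, 1930)) = Add(Mul(5, Pow(64, -1), Add(60, 25, 300)), -1930) = Add(Mul(5, Rational(1, 64), 385), -1930) = Add(Rational(1925, 64), -1930) = Rational(-121595, 64)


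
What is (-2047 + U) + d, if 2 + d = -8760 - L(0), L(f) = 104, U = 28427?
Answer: 17514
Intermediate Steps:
d = -8866 (d = -2 + (-8760 - 1*104) = -2 + (-8760 - 104) = -2 - 8864 = -8866)
(-2047 + U) + d = (-2047 + 28427) - 8866 = 26380 - 8866 = 17514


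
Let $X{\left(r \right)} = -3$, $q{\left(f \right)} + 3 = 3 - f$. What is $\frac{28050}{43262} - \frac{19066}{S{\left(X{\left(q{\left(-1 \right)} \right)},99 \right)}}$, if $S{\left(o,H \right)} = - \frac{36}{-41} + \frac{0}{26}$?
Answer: $- \frac{8454288793}{389358} \approx -21713.0$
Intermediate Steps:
$q{\left(f \right)} = - f$ ($q{\left(f \right)} = -3 - \left(-3 + f\right) = - f$)
$S{\left(o,H \right)} = \frac{36}{41}$ ($S{\left(o,H \right)} = \left(-36\right) \left(- \frac{1}{41}\right) + 0 \cdot \frac{1}{26} = \frac{36}{41} + 0 = \frac{36}{41}$)
$\frac{28050}{43262} - \frac{19066}{S{\left(X{\left(q{\left(-1 \right)} \right)},99 \right)}} = \frac{28050}{43262} - \frac{19066}{\frac{36}{41}} = 28050 \cdot \frac{1}{43262} - \frac{390853}{18} = \frac{14025}{21631} - \frac{390853}{18} = - \frac{8454288793}{389358}$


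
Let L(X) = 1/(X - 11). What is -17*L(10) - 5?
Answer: 12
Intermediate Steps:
L(X) = 1/(-11 + X)
-17*L(10) - 5 = -17/(-11 + 10) - 5 = -17/(-1) - 5 = -17*(-1) - 5 = 17 - 5 = 12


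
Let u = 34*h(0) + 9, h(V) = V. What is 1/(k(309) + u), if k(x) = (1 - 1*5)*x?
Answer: -1/1227 ≈ -0.00081500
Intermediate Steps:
k(x) = -4*x (k(x) = (1 - 5)*x = -4*x)
u = 9 (u = 34*0 + 9 = 0 + 9 = 9)
1/(k(309) + u) = 1/(-4*309 + 9) = 1/(-1236 + 9) = 1/(-1227) = -1/1227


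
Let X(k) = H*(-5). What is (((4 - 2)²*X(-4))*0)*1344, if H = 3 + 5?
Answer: 0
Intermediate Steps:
H = 8
X(k) = -40 (X(k) = 8*(-5) = -40)
(((4 - 2)²*X(-4))*0)*1344 = (((4 - 2)²*(-40))*0)*1344 = ((2²*(-40))*0)*1344 = ((4*(-40))*0)*1344 = -160*0*1344 = 0*1344 = 0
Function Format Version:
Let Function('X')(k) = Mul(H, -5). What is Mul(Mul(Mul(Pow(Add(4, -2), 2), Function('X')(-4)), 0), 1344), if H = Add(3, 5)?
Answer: 0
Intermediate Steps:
H = 8
Function('X')(k) = -40 (Function('X')(k) = Mul(8, -5) = -40)
Mul(Mul(Mul(Pow(Add(4, -2), 2), Function('X')(-4)), 0), 1344) = Mul(Mul(Mul(Pow(Add(4, -2), 2), -40), 0), 1344) = Mul(Mul(Mul(Pow(2, 2), -40), 0), 1344) = Mul(Mul(Mul(4, -40), 0), 1344) = Mul(Mul(-160, 0), 1344) = Mul(0, 1344) = 0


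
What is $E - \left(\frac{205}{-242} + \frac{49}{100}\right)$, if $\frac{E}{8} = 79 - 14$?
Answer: $\frac{6296321}{12100} \approx 520.36$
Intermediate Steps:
$E = 520$ ($E = 8 \left(79 - 14\right) = 8 \cdot 65 = 520$)
$E - \left(\frac{205}{-242} + \frac{49}{100}\right) = 520 - \left(\frac{205}{-242} + \frac{49}{100}\right) = 520 - \left(205 \left(- \frac{1}{242}\right) + 49 \cdot \frac{1}{100}\right) = 520 - \left(- \frac{205}{242} + \frac{49}{100}\right) = 520 - - \frac{4321}{12100} = 520 + \frac{4321}{12100} = \frac{6296321}{12100}$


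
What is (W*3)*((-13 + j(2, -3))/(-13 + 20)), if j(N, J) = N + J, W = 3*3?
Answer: -54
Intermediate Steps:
W = 9
j(N, J) = J + N
(W*3)*((-13 + j(2, -3))/(-13 + 20)) = (9*3)*((-13 + (-3 + 2))/(-13 + 20)) = 27*((-13 - 1)/7) = 27*(-14*⅐) = 27*(-2) = -54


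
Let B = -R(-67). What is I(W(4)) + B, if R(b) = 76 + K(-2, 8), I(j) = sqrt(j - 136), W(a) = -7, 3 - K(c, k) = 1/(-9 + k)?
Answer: -80 + I*sqrt(143) ≈ -80.0 + 11.958*I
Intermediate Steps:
K(c, k) = 3 - 1/(-9 + k)
I(j) = sqrt(-136 + j)
R(b) = 80 (R(b) = 76 + (-28 + 3*8)/(-9 + 8) = 76 + (-28 + 24)/(-1) = 76 - 1*(-4) = 76 + 4 = 80)
B = -80 (B = -1*80 = -80)
I(W(4)) + B = sqrt(-136 - 7) - 80 = sqrt(-143) - 80 = I*sqrt(143) - 80 = -80 + I*sqrt(143)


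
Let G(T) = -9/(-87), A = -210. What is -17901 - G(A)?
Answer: -519132/29 ≈ -17901.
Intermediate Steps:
G(T) = 3/29 (G(T) = -9*(-1/87) = 3/29)
-17901 - G(A) = -17901 - 1*3/29 = -17901 - 3/29 = -519132/29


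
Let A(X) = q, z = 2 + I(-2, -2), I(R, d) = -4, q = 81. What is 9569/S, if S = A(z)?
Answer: 9569/81 ≈ 118.14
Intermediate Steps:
z = -2 (z = 2 - 4 = -2)
A(X) = 81
S = 81
9569/S = 9569/81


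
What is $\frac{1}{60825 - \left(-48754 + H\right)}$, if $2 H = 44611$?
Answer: $\frac{2}{174547} \approx 1.1458 \cdot 10^{-5}$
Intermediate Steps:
$H = \frac{44611}{2}$ ($H = \frac{1}{2} \cdot 44611 = \frac{44611}{2} \approx 22306.0$)
$\frac{1}{60825 - \left(-48754 + H\right)} = \frac{1}{60825 + \left(48754 - \frac{44611}{2}\right)} = \frac{1}{60825 + \frac{52897}{2}} = \frac{1}{\frac{174547}{2}} = \frac{2}{174547}$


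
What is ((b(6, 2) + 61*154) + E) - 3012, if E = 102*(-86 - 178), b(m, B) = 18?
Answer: -20528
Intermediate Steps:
E = -26928 (E = 102*(-264) = -26928)
((b(6, 2) + 61*154) + E) - 3012 = ((18 + 61*154) - 26928) - 3012 = ((18 + 9394) - 26928) - 3012 = (9412 - 26928) - 3012 = -17516 - 3012 = -20528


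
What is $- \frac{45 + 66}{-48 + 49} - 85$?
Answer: $-196$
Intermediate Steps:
$- \frac{45 + 66}{-48 + 49} - 85 = - \frac{111}{1} - 85 = - 111 \cdot 1 - 85 = \left(-1\right) 111 - 85 = -111 - 85 = -196$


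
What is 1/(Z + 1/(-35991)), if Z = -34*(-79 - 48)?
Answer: 35991/155409137 ≈ 0.00023159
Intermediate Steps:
Z = 4318 (Z = -34*(-127) = 4318)
1/(Z + 1/(-35991)) = 1/(4318 + 1/(-35991)) = 1/(4318 - 1/35991) = 1/(155409137/35991) = 35991/155409137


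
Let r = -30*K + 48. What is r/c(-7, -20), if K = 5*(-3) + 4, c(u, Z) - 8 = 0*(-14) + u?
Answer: 378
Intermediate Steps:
c(u, Z) = 8 + u (c(u, Z) = 8 + (0*(-14) + u) = 8 + (0 + u) = 8 + u)
K = -11 (K = -15 + 4 = -11)
r = 378 (r = -30*(-11) + 48 = 330 + 48 = 378)
r/c(-7, -20) = 378/(8 - 7) = 378/1 = 378*1 = 378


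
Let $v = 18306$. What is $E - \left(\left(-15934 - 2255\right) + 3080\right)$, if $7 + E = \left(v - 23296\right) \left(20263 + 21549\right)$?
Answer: $-208626778$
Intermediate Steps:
$E = -208641887$ ($E = -7 + \left(18306 - 23296\right) \left(20263 + 21549\right) = -7 - 208641880 = -208641887$)
$E - \left(\left(-15934 - 2255\right) + 3080\right) = -208641887 - \left(\left(-15934 - 2255\right) + 3080\right) = -208641887 - \left(-18189 + 3080\right) = -208641887 - -15109 = -208641887 + 15109 = -208626778$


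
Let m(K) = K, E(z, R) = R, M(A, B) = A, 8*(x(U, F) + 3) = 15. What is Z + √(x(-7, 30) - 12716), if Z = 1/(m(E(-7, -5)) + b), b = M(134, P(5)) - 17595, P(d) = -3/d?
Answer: -1/17466 + I*√203474/4 ≈ -5.7254e-5 + 112.77*I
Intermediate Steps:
x(U, F) = -9/8 (x(U, F) = -3 + (⅛)*15 = -3 + 15/8 = -9/8)
b = -17461 (b = 134 - 17595 = -17461)
Z = -1/17466 (Z = 1/(-5 - 17461) = 1/(-17466) = -1/17466 ≈ -5.7254e-5)
Z + √(x(-7, 30) - 12716) = -1/17466 + √(-9/8 - 12716) = -1/17466 + √(-101737/8) = -1/17466 + I*√203474/4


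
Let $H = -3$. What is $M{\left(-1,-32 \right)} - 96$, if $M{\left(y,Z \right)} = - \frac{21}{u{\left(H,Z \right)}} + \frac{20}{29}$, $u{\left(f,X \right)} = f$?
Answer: $- \frac{2561}{29} \approx -88.31$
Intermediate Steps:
$M{\left(y,Z \right)} = \frac{223}{29}$ ($M{\left(y,Z \right)} = - \frac{21}{-3} + \frac{20}{29} = \left(-21\right) \left(- \frac{1}{3}\right) + 20 \cdot \frac{1}{29} = 7 + \frac{20}{29} = \frac{223}{29}$)
$M{\left(-1,-32 \right)} - 96 = \frac{223}{29} - 96 = - \frac{2561}{29}$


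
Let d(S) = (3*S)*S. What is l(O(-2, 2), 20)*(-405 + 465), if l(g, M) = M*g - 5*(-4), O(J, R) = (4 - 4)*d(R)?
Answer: 1200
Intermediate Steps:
d(S) = 3*S²
O(J, R) = 0 (O(J, R) = (4 - 4)*(3*R²) = 0*(3*R²) = 0)
l(g, M) = 20 + M*g (l(g, M) = M*g + 20 = 20 + M*g)
l(O(-2, 2), 20)*(-405 + 465) = (20 + 20*0)*(-405 + 465) = (20 + 0)*60 = 20*60 = 1200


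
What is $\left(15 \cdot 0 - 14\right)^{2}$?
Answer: $196$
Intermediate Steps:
$\left(15 \cdot 0 - 14\right)^{2} = \left(0 + \left(-19 + 5\right)\right)^{2} = \left(0 - 14\right)^{2} = \left(-14\right)^{2} = 196$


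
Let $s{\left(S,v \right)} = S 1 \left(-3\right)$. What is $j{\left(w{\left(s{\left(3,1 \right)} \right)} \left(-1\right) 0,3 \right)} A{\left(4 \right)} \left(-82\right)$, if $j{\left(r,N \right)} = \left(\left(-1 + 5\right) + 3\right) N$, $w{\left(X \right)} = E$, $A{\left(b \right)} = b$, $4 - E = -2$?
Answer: $-6888$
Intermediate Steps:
$s{\left(S,v \right)} = - 3 S$ ($s{\left(S,v \right)} = S \left(-3\right) = - 3 S$)
$E = 6$ ($E = 4 - -2 = 4 + 2 = 6$)
$w{\left(X \right)} = 6$
$j{\left(r,N \right)} = 7 N$ ($j{\left(r,N \right)} = \left(4 + 3\right) N = 7 N$)
$j{\left(w{\left(s{\left(3,1 \right)} \right)} \left(-1\right) 0,3 \right)} A{\left(4 \right)} \left(-82\right) = 7 \cdot 3 \cdot 4 \left(-82\right) = 21 \cdot 4 \left(-82\right) = 84 \left(-82\right) = -6888$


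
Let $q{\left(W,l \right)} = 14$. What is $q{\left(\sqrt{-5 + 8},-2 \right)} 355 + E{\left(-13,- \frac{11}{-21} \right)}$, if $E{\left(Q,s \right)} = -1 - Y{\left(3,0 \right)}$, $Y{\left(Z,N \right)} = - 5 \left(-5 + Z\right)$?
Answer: $4959$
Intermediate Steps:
$Y{\left(Z,N \right)} = 25 - 5 Z$
$E{\left(Q,s \right)} = -11$ ($E{\left(Q,s \right)} = -1 - \left(25 - 15\right) = -1 - 10 = -11$)
$q{\left(\sqrt{-5 + 8},-2 \right)} 355 + E{\left(-13,- \frac{11}{-21} \right)} = 14 \cdot 355 - 11 = 4970 - 11 = 4959$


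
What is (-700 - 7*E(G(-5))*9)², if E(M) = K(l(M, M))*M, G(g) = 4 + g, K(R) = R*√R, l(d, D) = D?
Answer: 486031 + 88200*I ≈ 4.8603e+5 + 88200.0*I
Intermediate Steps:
K(R) = R^(3/2)
E(M) = M^(5/2) (E(M) = M^(3/2)*M = M^(5/2))
(-700 - 7*E(G(-5))*9)² = (-700 - 7*(4 - 5)^(5/2)*9)² = (-700 - 7*I*9)² = (-700 - 63*I)²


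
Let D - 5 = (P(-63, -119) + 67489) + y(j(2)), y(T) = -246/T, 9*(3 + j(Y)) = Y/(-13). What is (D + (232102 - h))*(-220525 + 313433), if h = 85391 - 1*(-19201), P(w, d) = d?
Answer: 6394224657796/353 ≈ 1.8114e+10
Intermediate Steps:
j(Y) = -3 - Y/117 (j(Y) = -3 + (Y/(-13))/9 = -3 + (Y*(-1/13))/9 = -3 + (-Y/13)/9 = -3 - Y/117)
h = 104592 (h = 85391 + 19201 = 104592)
D = 23812157/353 (D = 5 + ((-119 + 67489) - 246/(-3 - 1/117*2)) = 5 + (67370 - 246/(-3 - 2/117)) = 5 + (67370 - 246/(-353/117)) = 5 + (67370 - 246*(-117/353)) = 5 + (67370 + 28782/353) = 5 + 23810392/353 = 23812157/353 ≈ 67457.)
(D + (232102 - h))*(-220525 + 313433) = (23812157/353 + (232102 - 1*104592))*(-220525 + 313433) = (23812157/353 + (232102 - 104592))*92908 = (23812157/353 + 127510)*92908 = (68823187/353)*92908 = 6394224657796/353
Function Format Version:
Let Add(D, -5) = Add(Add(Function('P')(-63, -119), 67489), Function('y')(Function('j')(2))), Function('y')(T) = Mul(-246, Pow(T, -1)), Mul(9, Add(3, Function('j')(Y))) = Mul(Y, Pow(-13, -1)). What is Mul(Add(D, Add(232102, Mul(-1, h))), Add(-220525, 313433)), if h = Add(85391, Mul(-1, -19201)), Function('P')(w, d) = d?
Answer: Rational(6394224657796, 353) ≈ 1.8114e+10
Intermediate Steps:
Function('j')(Y) = Add(-3, Mul(Rational(-1, 117), Y)) (Function('j')(Y) = Add(-3, Mul(Rational(1, 9), Mul(Y, Pow(-13, -1)))) = Add(-3, Mul(Rational(1, 9), Mul(Y, Rational(-1, 13)))) = Add(-3, Mul(Rational(1, 9), Mul(Rational(-1, 13), Y))) = Add(-3, Mul(Rational(-1, 117), Y)))
h = 104592 (h = Add(85391, 19201) = 104592)
D = Rational(23812157, 353) (D = Add(5, Add(Add(-119, 67489), Mul(-246, Pow(Add(-3, Mul(Rational(-1, 117), 2)), -1)))) = Add(5, Add(67370, Mul(-246, Pow(Add(-3, Rational(-2, 117)), -1)))) = Add(5, Add(67370, Mul(-246, Pow(Rational(-353, 117), -1)))) = Add(5, Add(67370, Mul(-246, Rational(-117, 353)))) = Add(5, Add(67370, Rational(28782, 353))) = Add(5, Rational(23810392, 353)) = Rational(23812157, 353) ≈ 67457.)
Mul(Add(D, Add(232102, Mul(-1, h))), Add(-220525, 313433)) = Mul(Add(Rational(23812157, 353), Add(232102, Mul(-1, 104592))), Add(-220525, 313433)) = Mul(Add(Rational(23812157, 353), Add(232102, -104592)), 92908) = Mul(Add(Rational(23812157, 353), 127510), 92908) = Mul(Rational(68823187, 353), 92908) = Rational(6394224657796, 353)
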